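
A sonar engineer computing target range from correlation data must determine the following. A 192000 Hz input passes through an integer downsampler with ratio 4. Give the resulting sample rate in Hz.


Decimation reduces the sample rate:
fs_out = fs_in / M
       = 192000 / 4
       = 48000.0 Hz

48000.0 Hz


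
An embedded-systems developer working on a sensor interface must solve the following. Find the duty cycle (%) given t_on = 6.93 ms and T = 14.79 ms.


Duty cycle as a percentage:
DC = (t_on / T) * 100
   = (6.93 / 14.79) * 100
   = 0.46856 * 100
   = 46.86 %

46.86 %


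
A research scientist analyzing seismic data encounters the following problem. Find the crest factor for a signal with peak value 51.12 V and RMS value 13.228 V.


Crest factor is the ratio of peak to RMS:
CF = V_peak / V_rms
   = 51.12 / 13.228
   = 3.8645

3.8645


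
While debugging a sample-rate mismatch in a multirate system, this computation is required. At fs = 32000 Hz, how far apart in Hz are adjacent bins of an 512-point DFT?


DFT frequency resolution:
df = fs / N
   = 32000 / 512
   = 62.5 Hz

62.5 Hz


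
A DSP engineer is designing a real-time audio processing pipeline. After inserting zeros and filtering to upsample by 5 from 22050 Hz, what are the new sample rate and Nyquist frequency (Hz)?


Step 1 — output sample rate after interpolation by L:
fs_out = L * fs_in = 5 * 22050 = 110250 Hz

Step 2 — Nyquist frequency of the output stream:
f_Nyq = fs_out / 2 = 110250 / 2 = 55125.0 Hz

fs_out = 110250 Hz; f_Nyquist = 55125.0 Hz


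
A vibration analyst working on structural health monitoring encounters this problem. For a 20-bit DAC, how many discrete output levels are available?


Number of quantization levels = 2^N
= 2^20
= 1048576

1048576


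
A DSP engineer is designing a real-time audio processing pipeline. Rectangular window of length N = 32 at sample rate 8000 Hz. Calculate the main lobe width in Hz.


Main lobe width for a rectangular window:
Width = 2 * fs / N
      = 2 * 8000 / 32
      = 16000 / 32
      = 500.0 Hz

500.0 Hz


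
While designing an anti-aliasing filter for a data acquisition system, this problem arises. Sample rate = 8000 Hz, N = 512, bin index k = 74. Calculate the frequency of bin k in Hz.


Frequency of DFT bin k:
f_k = k * fs / N
    = 74 * 8000 / 512
    = 592000 / 512
    = 1156.25 Hz

1156.25 Hz


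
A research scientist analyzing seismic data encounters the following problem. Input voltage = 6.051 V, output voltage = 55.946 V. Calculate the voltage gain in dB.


Voltage gain in dB:
G = 20 * log10(Vout / Vin)
  = 20 * log10(55.946 / 6.051)
  = 20 * log10(9.245745)
  = 20 * 0.965942
  = 19.32 dB

19.32 dB


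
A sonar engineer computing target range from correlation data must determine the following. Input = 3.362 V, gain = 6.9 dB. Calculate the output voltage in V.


Output voltage from dB gain:
V_out = V_in * 10^(gain_dB / 20)
      = 3.362 * 10^(6.9 / 20)
      = 3.362 * 2.213095
      = 7.4404 V

7.4404 V


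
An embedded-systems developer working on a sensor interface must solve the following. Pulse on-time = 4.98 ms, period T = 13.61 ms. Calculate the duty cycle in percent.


Duty cycle as a percentage:
DC = (t_on / T) * 100
   = (4.98 / 13.61) * 100
   = 0.365907 * 100
   = 36.59 %

36.59 %


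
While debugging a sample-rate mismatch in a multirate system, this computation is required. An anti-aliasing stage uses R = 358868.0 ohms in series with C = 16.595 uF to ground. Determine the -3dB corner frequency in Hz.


Cutoff frequency of a first-order RC filter:
fc = 1 / (2 * pi * R * C)
C = 16.595 uF = 1.6595e-05 F
fc = 1 / (2 * pi * 358868.0 * 1.6595e-05)
   = 1 / 37.418972633237
   = 0.026724 Hz

0.026724 Hz


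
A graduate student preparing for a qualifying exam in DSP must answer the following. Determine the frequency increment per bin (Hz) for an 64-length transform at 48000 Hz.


DFT frequency resolution:
df = fs / N
   = 48000 / 64
   = 750.0 Hz

750.0 Hz


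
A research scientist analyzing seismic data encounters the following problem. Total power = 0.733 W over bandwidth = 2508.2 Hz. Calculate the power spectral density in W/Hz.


Power spectral density:
PSD = P / BW
    = 0.733 / 2508.2
    = 0.00029224 W/Hz

0.00029224 W/Hz


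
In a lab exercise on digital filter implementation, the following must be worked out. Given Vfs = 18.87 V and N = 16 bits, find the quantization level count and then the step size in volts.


Step 1 — number of quantization levels:
L = 2^N = 2^16 = 65536

Step 2 — LSB step size:
delta = Vfs / L
      = 18.87 / 65536
      = 0.00028793 V

Levels = 65536; step size = 0.00028793 V


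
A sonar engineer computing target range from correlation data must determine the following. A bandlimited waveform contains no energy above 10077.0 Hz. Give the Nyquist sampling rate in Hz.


The Nyquist rate is twice the maximum frequency component.
fs_min = 2 * fmax
      = 2 * 10077.0
      = 20154.0 Hz

20154.0


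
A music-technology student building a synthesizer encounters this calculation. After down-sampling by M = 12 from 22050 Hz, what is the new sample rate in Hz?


Decimation reduces the sample rate:
fs_out = fs_in / M
       = 22050 / 12
       = 1837.5 Hz

1837.5 Hz


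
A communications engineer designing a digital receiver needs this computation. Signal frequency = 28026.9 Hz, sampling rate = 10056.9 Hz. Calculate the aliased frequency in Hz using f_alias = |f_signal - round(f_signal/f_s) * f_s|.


Compute the nearest integer multiple of fs to the signal:
n = round(28026.9 / 10056.9) = 3
f_alias = |28026.9 - 3 * 10056.9|
        = |28026.9 - 30170.7|
        = 2143.8 Hz

2143.8


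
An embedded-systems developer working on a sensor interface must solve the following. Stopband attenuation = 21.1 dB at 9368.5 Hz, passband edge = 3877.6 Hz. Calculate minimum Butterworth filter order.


Butterworth filter order formula:
n = log10(10^(A/10) - 1) / (2 * log10(f_stop/f_pass))
10^(21.1/10) - 1 = 127.825
f_stop/f_pass = 9368.5 / 3877.6 = 2.4161
n = 2.7494 -> ceil = 3

3


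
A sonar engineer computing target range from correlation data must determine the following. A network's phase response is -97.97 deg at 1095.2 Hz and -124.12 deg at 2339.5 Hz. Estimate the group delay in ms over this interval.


Group delay from phase difference:
tau = -d(phi)/d(omega)
d(phi) = -26.15 deg = -0.456404 rad
d(omega) = 2*pi*(2339.5 - 1095.2) = 7818.1675 rad/s
tau = -(-0.456404) / 7818.1675
    = 0.0584 ms

0.0584 ms


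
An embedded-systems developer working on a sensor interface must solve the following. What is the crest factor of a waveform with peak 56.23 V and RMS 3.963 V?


Crest factor is the ratio of peak to RMS:
CF = V_peak / V_rms
   = 56.23 / 3.963
   = 14.1887

14.1887


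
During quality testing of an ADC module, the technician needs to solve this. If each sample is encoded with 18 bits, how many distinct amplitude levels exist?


Number of quantization levels = 2^N
= 2^18
= 262144

262144


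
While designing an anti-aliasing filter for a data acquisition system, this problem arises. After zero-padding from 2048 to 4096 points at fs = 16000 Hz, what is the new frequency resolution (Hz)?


Frequency resolution after zero-padding:
N_padded = 2048 * 2 = 4096
df = fs / N_padded
   = 16000 / 4096
   = 3.9062 Hz

3.9062 Hz


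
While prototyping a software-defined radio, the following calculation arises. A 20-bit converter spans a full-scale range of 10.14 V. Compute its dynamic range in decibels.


Dynamic range from full-scale to LSB:
V_min = V_max / 2^bits = 10.14 / 2^20
DR = 20 * log10(V_max / V_min)
   = 20 * log10(2^20)
   = 20 * 20 * log10(2)
   = 120.41 dB

120.41 dB


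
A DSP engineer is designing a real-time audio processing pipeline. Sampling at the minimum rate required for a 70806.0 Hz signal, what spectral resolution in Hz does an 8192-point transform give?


Step 1 — Nyquist sampling rate:
fs = 2 * fmax = 2 * 70806.0 = 141612.0 Hz

Step 2 — DFT bin spacing:
df = fs / N = 141612.0 / 8192 = 17.2866 Hz

17.2866 Hz


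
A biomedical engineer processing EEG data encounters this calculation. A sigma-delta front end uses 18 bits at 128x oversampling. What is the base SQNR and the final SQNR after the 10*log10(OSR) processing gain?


Step 1 — baseline SQNR at Nyquist:
SQNR_base = 6.02*N + 1.76
          = 6.02*18 + 1.76
          = 110.12 dB

Step 2 — oversampling processing gain:
G = 10*log10(OSR) = 10*log10(128) = 21.07 dB

Step 3 — total:
SQNR_total = 110.12 + 21.07 = 131.19 dB

Base SQNR = 110.12 dB; oversampled SQNR = 131.19 dB


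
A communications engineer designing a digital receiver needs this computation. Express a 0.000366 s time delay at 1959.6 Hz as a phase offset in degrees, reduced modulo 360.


Phase shift from frequency and time delay:
phi = 360 * f * t_delay
    = 360 * 1959.6 * 0.000366
    = 258.2 degrees
    mod 360 = 258.2 degrees

258.2 degrees


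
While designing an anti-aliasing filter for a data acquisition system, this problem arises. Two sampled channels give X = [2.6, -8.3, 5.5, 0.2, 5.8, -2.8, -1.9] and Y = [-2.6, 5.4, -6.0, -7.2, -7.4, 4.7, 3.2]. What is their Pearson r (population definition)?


Pearson correlation coefficient (population):
r = cov(X,Y) / (std(X) * std(Y))
Mean X = 0.1571, Mean Y = -1.4143
Cov(X,Y) = -20.946327
Std(X) = 4.642308, Std(Y) = 5.302945
r = -0.8509

-0.8509


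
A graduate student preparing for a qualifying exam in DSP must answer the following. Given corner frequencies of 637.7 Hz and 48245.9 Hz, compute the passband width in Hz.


Bandwidth is the difference of -3dB frequencies:
BW = f_high - f_low
   = 48245.9 - 637.7
   = 47608.2 Hz

47608.2 Hz


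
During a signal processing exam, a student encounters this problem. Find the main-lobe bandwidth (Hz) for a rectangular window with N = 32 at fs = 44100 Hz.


Main lobe width for a rectangular window:
Width = 2 * fs / N
      = 2 * 44100 / 32
      = 88200 / 32
      = 2756.25 Hz

2756.25 Hz


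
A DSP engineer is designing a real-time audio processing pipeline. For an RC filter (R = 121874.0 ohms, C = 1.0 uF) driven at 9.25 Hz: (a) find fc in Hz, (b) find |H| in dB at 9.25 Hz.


Step 1 — cutoff frequency:
fc = 1 / (2*pi*R*C)
C = 1.0 uF = 1e-06 F
fc = 1 / (2*pi*121874.0*1e-06)
   = 1.3059 Hz

Step 2 — magnitude at f = 9.25 Hz:
|H(f)| = 1 / sqrt(1 + (f/fc)^2)
f/fc = 9.25 / 1.3059 = 7.083238
|H| = 1 / sqrt(1 + 50.172261) = 0.1397921
|H|_dB = 20*log10(0.1397921) = -17.09 dB

fc = 1.3059 Hz; |H(9.25 Hz)| = -17.09 dB


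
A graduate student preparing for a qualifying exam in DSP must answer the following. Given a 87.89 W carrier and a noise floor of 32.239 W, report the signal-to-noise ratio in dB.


SNR in decibels:
SNR = 10 * log10(Ps / Pn)
    = 10 * log10(87.89 / 32.239)
    = 10 * log10(2.7262)
    = 10 * 0.4356
    = 4.36 dB

4.36 dB


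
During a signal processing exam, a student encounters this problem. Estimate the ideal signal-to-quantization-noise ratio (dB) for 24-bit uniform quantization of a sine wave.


Theoretical SNR for a full-scale sinusoid:
SNR = 6.02 * N + 1.76
    = 6.02 * 24 + 1.76
    = 144.48 + 1.76
    = 146.24 dB

146.24 dB


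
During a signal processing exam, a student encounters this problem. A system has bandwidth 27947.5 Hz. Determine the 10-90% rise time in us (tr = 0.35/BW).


Rise time from bandwidth relationship:
tr = 0.35 / BW
   = 0.35 / 27947.5
   = 1.252348153e-05 s
   = 12.5235 us

12.5235 us


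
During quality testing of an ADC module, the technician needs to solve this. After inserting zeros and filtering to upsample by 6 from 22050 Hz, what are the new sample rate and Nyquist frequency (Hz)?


Step 1 — output sample rate after interpolation by L:
fs_out = L * fs_in = 6 * 22050 = 132300 Hz

Step 2 — Nyquist frequency of the output stream:
f_Nyq = fs_out / 2 = 132300 / 2 = 66150.0 Hz

fs_out = 132300 Hz; f_Nyquist = 66150.0 Hz


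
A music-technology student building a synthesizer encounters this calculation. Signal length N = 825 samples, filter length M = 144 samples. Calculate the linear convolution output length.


Linear convolution output length:
L = N + M - 1
  = 825 + 144 - 1
  = 968 samples

968


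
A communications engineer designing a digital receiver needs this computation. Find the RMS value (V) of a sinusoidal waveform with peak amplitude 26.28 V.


RMS voltage for a sinusoidal waveform:
V_rms = V_peak / sqrt(2)
      = 26.28 / 1.414214
      = 18.583 V

18.583 V


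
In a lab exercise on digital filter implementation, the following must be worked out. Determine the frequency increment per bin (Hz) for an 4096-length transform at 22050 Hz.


DFT frequency resolution:
df = fs / N
   = 22050 / 4096
   = 5.3833 Hz

5.3833 Hz


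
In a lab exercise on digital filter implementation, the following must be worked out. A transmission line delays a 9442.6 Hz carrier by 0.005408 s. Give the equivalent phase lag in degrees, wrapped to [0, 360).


Phase shift from frequency and time delay:
phi = 360 * f * t_delay
    = 360 * 9442.6 * 0.005408
    = 18383.61 degrees
    mod 360 = 23.61 degrees

23.61 degrees


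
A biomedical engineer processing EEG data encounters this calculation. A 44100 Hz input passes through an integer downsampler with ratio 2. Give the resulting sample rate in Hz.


Decimation reduces the sample rate:
fs_out = fs_in / M
       = 44100 / 2
       = 22050.0 Hz

22050.0 Hz


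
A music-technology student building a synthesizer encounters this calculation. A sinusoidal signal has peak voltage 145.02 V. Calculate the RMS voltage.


RMS voltage for a sinusoidal waveform:
V_rms = V_peak / sqrt(2)
      = 145.02 / 1.414214
      = 102.545 V

102.545 V


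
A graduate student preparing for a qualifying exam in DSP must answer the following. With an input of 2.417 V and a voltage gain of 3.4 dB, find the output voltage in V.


Output voltage from dB gain:
V_out = V_in * 10^(gain_dB / 20)
      = 2.417 * 10^(3.4 / 20)
      = 2.417 * 1.479108
      = 3.575 V

3.575 V


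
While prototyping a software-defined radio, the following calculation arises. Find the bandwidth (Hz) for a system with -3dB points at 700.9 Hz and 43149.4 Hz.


Bandwidth is the difference of -3dB frequencies:
BW = f_high - f_low
   = 43149.4 - 700.9
   = 42448.5 Hz

42448.5 Hz


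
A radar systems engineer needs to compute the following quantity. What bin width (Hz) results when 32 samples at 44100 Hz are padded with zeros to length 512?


Frequency resolution after zero-padding:
N_padded = 32 * 16 = 512
df = fs / N_padded
   = 44100 / 512
   = 86.1328 Hz

86.1328 Hz


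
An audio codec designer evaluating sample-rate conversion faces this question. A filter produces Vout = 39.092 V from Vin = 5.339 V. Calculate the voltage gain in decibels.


Voltage gain in dB:
G = 20 * log10(Vout / Vin)
  = 20 * log10(39.092 / 5.339)
  = 20 * log10(7.32197)
  = 20 * 0.864628
  = 17.29 dB

17.29 dB


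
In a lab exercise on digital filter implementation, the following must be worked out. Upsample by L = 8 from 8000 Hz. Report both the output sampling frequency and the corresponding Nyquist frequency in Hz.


Step 1 — output sample rate after interpolation by L:
fs_out = L * fs_in = 8 * 8000 = 64000 Hz

Step 2 — Nyquist frequency of the output stream:
f_Nyq = fs_out / 2 = 64000 / 2 = 32000.0 Hz

fs_out = 64000 Hz; f_Nyquist = 32000.0 Hz


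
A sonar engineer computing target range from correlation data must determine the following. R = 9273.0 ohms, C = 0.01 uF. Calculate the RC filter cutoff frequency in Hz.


Cutoff frequency of a first-order RC filter:
fc = 1 / (2 * pi * R * C)
C = 0.01 uF = 1e-08 F
fc = 1 / (2 * pi * 9273.0 * 1e-08)
   = 1 / 0.00058263977353476
   = 1716.326357 Hz

1716.326357 Hz


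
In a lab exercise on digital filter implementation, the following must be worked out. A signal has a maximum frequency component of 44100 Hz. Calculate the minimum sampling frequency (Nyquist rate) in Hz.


The Nyquist rate is twice the maximum frequency component.
fs_min = 2 * fmax
      = 2 * 44100
      = 88200 Hz

88200


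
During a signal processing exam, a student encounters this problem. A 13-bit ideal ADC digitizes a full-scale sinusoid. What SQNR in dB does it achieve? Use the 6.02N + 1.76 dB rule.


Theoretical SNR for a full-scale sinusoid:
SNR = 6.02 * N + 1.76
    = 6.02 * 13 + 1.76
    = 78.26 + 1.76
    = 80.02 dB

80.02 dB


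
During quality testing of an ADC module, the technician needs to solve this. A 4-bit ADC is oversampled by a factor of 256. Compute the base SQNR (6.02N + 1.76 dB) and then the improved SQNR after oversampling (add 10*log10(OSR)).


Step 1 — baseline SQNR at Nyquist:
SQNR_base = 6.02*N + 1.76
          = 6.02*4 + 1.76
          = 25.84 dB

Step 2 — oversampling processing gain:
G = 10*log10(OSR) = 10*log10(256) = 24.08 dB

Step 3 — total:
SQNR_total = 25.84 + 24.08 = 49.92 dB

Base SQNR = 25.84 dB; oversampled SQNR = 49.92 dB


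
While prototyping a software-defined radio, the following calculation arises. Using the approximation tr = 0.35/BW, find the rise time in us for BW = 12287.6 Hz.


Rise time from bandwidth relationship:
tr = 0.35 / BW
   = 0.35 / 12287.6
   = 2.848400013e-05 s
   = 28.484 us

28.484 us


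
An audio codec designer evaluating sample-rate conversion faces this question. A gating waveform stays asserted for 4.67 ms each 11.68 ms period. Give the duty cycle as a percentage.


Duty cycle as a percentage:
DC = (t_on / T) * 100
   = (4.67 / 11.68) * 100
   = 0.399829 * 100
   = 39.98 %

39.98 %


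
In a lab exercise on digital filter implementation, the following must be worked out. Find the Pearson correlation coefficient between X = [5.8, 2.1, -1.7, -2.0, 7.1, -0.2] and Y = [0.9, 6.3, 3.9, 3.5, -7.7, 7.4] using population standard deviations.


Pearson correlation coefficient (population):
r = cov(X,Y) / (std(X) * std(Y))
Mean X = 1.85, Mean Y = 2.3833
Cov(X,Y) = -12.964167
Std(X) = 3.532115, Std(Y) = 4.965352
r = -0.7392

-0.7392


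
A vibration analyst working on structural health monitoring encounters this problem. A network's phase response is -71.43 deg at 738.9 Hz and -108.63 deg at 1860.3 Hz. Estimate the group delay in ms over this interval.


Group delay from phase difference:
tau = -d(phi)/d(omega)
d(phi) = -37.2 deg = -0.649262 rad
d(omega) = 2*pi*(1860.3 - 738.9) = 7045.964 rad/s
tau = -(-0.649262) / 7045.964
    = 0.0921 ms

0.0921 ms


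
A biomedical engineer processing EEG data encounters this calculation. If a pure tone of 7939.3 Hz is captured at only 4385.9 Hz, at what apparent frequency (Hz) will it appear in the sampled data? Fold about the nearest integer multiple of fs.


Compute the nearest integer multiple of fs to the signal:
n = round(7939.3 / 4385.9) = 2
f_alias = |7939.3 - 2 * 4385.9|
        = |7939.3 - 8771.8|
        = 832.5 Hz

832.5


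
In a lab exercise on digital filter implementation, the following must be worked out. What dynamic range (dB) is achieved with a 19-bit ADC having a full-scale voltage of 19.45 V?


Dynamic range from full-scale to LSB:
V_min = V_max / 2^bits = 19.45 / 2^19
DR = 20 * log10(V_max / V_min)
   = 20 * log10(2^19)
   = 20 * 19 * log10(2)
   = 114.39 dB

114.39 dB


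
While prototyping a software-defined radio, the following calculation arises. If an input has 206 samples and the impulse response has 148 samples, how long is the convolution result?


Linear convolution output length:
L = N + M - 1
  = 206 + 148 - 1
  = 353 samples

353


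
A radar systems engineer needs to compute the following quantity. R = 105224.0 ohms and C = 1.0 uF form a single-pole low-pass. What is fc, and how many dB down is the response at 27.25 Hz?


Step 1 — cutoff frequency:
fc = 1 / (2*pi*R*C)
C = 1.0 uF = 1e-06 F
fc = 1 / (2*pi*105224.0*1e-06)
   = 1.51253 Hz

Step 2 — magnitude at f = 27.25 Hz:
|H(f)| = 1 / sqrt(1 + (f/fc)^2)
f/fc = 27.25 / 1.51253 = 18.016172
|H| = 1 / sqrt(1 + 324.582454) = 0.0554204
|H|_dB = 20*log10(0.0554204) = -25.13 dB

fc = 1.51253 Hz; |H(27.25 Hz)| = -25.13 dB


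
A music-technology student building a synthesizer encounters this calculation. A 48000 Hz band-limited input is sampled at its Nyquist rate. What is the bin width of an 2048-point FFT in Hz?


Step 1 — Nyquist sampling rate:
fs = 2 * fmax = 2 * 48000 = 96000 Hz

Step 2 — DFT bin spacing:
df = fs / N = 96000 / 2048 = 46.875 Hz

46.875 Hz


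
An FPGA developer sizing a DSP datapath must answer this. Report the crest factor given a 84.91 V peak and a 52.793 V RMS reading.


Crest factor is the ratio of peak to RMS:
CF = V_peak / V_rms
   = 84.91 / 52.793
   = 1.6084

1.6084


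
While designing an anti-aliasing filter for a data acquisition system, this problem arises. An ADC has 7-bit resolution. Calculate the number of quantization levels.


Number of quantization levels = 2^N
= 2^7
= 128

128


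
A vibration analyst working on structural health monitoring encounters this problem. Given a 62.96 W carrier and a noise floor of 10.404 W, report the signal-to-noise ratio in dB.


SNR in decibels:
SNR = 10 * log10(Ps / Pn)
    = 10 * log10(62.96 / 10.404)
    = 10 * log10(6.0515)
    = 10 * 0.7819
    = 7.82 dB

7.82 dB


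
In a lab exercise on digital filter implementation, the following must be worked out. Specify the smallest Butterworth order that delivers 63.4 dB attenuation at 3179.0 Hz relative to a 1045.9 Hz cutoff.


Butterworth filter order formula:
n = log10(10^(A/10) - 1) / (2 * log10(f_stop/f_pass))
10^(63.4/10) - 1 = 2187760.6239
f_stop/f_pass = 3179.0 / 1045.9 = 3.0395
n = 6.5659 -> ceil = 7

7


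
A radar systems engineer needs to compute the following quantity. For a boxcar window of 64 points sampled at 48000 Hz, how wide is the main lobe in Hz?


Main lobe width for a rectangular window:
Width = 2 * fs / N
      = 2 * 48000 / 64
      = 96000 / 64
      = 1500.0 Hz

1500.0 Hz


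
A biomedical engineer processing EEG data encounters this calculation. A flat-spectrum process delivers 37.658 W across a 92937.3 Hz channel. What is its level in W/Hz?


Power spectral density:
PSD = P / BW
    = 37.658 / 92937.3
    = 0.0004052 W/Hz

0.0004052 W/Hz


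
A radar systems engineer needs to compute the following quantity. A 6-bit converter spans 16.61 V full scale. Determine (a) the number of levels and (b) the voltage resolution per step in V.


Step 1 — number of quantization levels:
L = 2^N = 2^6 = 64

Step 2 — LSB step size:
delta = Vfs / L
      = 16.61 / 64
      = 0.25953125 V

Levels = 64; step size = 0.25953125 V


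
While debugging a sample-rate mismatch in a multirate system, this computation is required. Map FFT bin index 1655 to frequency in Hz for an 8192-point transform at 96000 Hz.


Frequency of DFT bin k:
f_k = k * fs / N
    = 1655 * 96000 / 8192
    = 158880000 / 8192
    = 19394.531 Hz

19394.531 Hz


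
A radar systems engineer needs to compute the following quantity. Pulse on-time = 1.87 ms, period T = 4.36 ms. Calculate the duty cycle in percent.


Duty cycle as a percentage:
DC = (t_on / T) * 100
   = (1.87 / 4.36) * 100
   = 0.428899 * 100
   = 42.89 %

42.89 %


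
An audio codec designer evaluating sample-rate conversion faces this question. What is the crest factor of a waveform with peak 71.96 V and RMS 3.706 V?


Crest factor is the ratio of peak to RMS:
CF = V_peak / V_rms
   = 71.96 / 3.706
   = 19.4172

19.4172


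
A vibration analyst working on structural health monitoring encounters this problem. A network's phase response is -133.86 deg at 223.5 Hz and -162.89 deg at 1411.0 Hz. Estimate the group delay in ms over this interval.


Group delay from phase difference:
tau = -d(phi)/d(omega)
d(phi) = -29.03 deg = -0.506669 rad
d(omega) = 2*pi*(1411.0 - 223.5) = 7461.2826 rad/s
tau = -(-0.506669) / 7461.2826
    = 0.0679 ms

0.0679 ms


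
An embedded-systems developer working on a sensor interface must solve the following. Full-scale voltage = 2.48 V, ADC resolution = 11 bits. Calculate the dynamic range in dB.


Dynamic range from full-scale to LSB:
V_min = V_max / 2^bits = 2.48 / 2^11
DR = 20 * log10(V_max / V_min)
   = 20 * log10(2^11)
   = 20 * 11 * log10(2)
   = 66.23 dB

66.23 dB


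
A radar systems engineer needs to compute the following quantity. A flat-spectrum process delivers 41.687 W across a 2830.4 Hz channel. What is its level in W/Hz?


Power spectral density:
PSD = P / BW
    = 41.687 / 2830.4
    = 0.01472831 W/Hz

0.01472831 W/Hz


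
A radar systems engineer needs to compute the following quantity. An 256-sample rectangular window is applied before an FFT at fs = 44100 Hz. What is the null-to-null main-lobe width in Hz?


Main lobe width for a rectangular window:
Width = 2 * fs / N
      = 2 * 44100 / 256
      = 88200 / 256
      = 344.531 Hz

344.531 Hz


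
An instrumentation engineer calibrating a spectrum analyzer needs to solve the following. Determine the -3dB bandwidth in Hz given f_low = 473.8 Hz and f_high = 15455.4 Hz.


Bandwidth is the difference of -3dB frequencies:
BW = f_high - f_low
   = 15455.4 - 473.8
   = 14981.6 Hz

14981.6 Hz


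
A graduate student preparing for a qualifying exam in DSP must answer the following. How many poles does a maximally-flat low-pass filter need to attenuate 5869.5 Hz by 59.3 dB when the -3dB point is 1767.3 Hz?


Butterworth filter order formula:
n = log10(10^(A/10) - 1) / (2 * log10(f_stop/f_pass))
10^(59.3/10) - 1 = 851137.0382
f_stop/f_pass = 5869.5 / 1767.3 = 3.3212
n = 5.6878 -> ceil = 6

6


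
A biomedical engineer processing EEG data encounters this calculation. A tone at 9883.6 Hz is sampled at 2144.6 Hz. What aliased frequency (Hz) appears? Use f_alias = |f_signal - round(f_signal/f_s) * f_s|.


Compute the nearest integer multiple of fs to the signal:
n = round(9883.6 / 2144.6) = 5
f_alias = |9883.6 - 5 * 2144.6|
        = |9883.6 - 10723.0|
        = 839.4 Hz

839.4


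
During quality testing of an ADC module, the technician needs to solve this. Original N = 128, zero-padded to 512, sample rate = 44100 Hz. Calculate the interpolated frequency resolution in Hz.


Frequency resolution after zero-padding:
N_padded = 128 * 4 = 512
df = fs / N_padded
   = 44100 / 512
   = 86.1328 Hz

86.1328 Hz


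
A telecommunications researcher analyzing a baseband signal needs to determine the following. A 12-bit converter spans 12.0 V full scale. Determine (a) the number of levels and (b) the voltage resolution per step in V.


Step 1 — number of quantization levels:
L = 2^N = 2^12 = 4096

Step 2 — LSB step size:
delta = Vfs / L
      = 12.0 / 4096
      = 0.00292969 V

Levels = 4096; step size = 0.00292969 V


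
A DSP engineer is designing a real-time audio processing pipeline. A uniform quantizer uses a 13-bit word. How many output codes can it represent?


Number of quantization levels = 2^N
= 2^13
= 8192

8192


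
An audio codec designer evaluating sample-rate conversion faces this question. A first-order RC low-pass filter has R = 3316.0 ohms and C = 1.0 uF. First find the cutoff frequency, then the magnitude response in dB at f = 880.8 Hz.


Step 1 — cutoff frequency:
fc = 1 / (2*pi*R*C)
C = 1.0 uF = 1e-06 F
fc = 1 / (2*pi*3316.0*1e-06)
   = 47.9961 Hz

Step 2 — magnitude at f = 880.8 Hz:
|H(f)| = 1 / sqrt(1 + (f/fc)^2)
f/fc = 880.8 / 47.9961 = 18.351491
|H| = 1 / sqrt(1 + 336.777222) = 0.0544108
|H|_dB = 20*log10(0.0544108) = -25.29 dB

fc = 47.9961 Hz; |H(880.8 Hz)| = -25.29 dB


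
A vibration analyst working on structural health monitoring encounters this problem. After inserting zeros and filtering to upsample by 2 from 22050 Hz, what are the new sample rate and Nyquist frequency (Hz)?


Step 1 — output sample rate after interpolation by L:
fs_out = L * fs_in = 2 * 22050 = 44100 Hz

Step 2 — Nyquist frequency of the output stream:
f_Nyq = fs_out / 2 = 44100 / 2 = 22050.0 Hz

fs_out = 44100 Hz; f_Nyquist = 22050.0 Hz


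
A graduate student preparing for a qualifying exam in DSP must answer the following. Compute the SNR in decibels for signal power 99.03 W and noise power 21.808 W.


SNR in decibels:
SNR = 10 * log10(Ps / Pn)
    = 10 * log10(99.03 / 21.808)
    = 10 * log10(4.541)
    = 10 * 0.6572
    = 6.57 dB

6.57 dB


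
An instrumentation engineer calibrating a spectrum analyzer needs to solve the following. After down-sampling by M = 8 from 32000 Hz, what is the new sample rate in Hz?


Decimation reduces the sample rate:
fs_out = fs_in / M
       = 32000 / 8
       = 4000.0 Hz

4000.0 Hz


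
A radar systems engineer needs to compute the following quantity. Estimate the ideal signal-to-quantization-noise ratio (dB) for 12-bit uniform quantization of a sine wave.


Theoretical SNR for a full-scale sinusoid:
SNR = 6.02 * N + 1.76
    = 6.02 * 12 + 1.76
    = 72.24 + 1.76
    = 74.0 dB

74.0 dB


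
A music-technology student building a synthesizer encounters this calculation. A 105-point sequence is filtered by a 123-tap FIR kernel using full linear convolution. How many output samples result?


Linear convolution output length:
L = N + M - 1
  = 105 + 123 - 1
  = 227 samples

227


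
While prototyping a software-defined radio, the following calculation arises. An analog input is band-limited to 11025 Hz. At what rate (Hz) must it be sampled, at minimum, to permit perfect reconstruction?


The Nyquist rate is twice the maximum frequency component.
fs_min = 2 * fmax
      = 2 * 11025
      = 22050 Hz

22050


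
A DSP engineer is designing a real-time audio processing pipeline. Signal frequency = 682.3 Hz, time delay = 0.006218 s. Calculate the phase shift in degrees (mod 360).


Phase shift from frequency and time delay:
phi = 360 * f * t_delay
    = 360 * 682.3 * 0.006218
    = 1527.31 degrees
    mod 360 = 87.31 degrees

87.31 degrees


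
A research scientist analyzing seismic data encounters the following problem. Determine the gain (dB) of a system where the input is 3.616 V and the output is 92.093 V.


Voltage gain in dB:
G = 20 * log10(Vout / Vin)
  = 20 * log10(92.093 / 3.616)
  = 20 * log10(25.468197)
  = 20 * 1.405998
  = 28.12 dB

28.12 dB


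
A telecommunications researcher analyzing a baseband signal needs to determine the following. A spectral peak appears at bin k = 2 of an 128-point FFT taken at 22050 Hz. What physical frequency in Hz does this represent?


Frequency of DFT bin k:
f_k = k * fs / N
    = 2 * 22050 / 128
    = 44100 / 128
    = 344.531 Hz

344.531 Hz


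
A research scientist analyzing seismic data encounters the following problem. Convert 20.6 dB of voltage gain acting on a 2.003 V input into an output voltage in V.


Output voltage from dB gain:
V_out = V_in * 10^(gain_dB / 20)
      = 2.003 * 10^(20.6 / 20)
      = 2.003 * 10.715193
      = 21.4625 V

21.4625 V


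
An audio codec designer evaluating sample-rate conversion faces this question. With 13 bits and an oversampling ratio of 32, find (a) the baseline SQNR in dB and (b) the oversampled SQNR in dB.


Step 1 — baseline SQNR at Nyquist:
SQNR_base = 6.02*N + 1.76
          = 6.02*13 + 1.76
          = 80.02 dB

Step 2 — oversampling processing gain:
G = 10*log10(OSR) = 10*log10(32) = 15.05 dB

Step 3 — total:
SQNR_total = 80.02 + 15.05 = 95.07 dB

Base SQNR = 80.02 dB; oversampled SQNR = 95.07 dB


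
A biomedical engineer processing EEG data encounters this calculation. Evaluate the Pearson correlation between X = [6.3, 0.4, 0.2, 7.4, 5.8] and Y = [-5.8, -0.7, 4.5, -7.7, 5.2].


Pearson correlation coefficient (population):
r = cov(X,Y) / (std(X) * std(Y))
Mean X = 4.02, Mean Y = -0.9
Cov(X,Y) = -8.93
Std(X) = 3.081818, Std(Y) = 5.228002
r = -0.5543

-0.5543


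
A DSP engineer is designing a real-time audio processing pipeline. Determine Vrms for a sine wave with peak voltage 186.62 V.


RMS voltage for a sinusoidal waveform:
V_rms = V_peak / sqrt(2)
      = 186.62 / 1.414214
      = 131.96 V

131.96 V


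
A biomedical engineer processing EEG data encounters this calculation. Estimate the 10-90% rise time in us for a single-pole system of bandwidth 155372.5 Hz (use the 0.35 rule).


Rise time from bandwidth relationship:
tr = 0.35 / BW
   = 0.35 / 155372.5
   = 2.252650887e-06 s
   = 2.2527 us

2.2527 us


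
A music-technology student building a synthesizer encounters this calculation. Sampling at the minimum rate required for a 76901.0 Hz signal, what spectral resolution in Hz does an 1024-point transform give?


Step 1 — Nyquist sampling rate:
fs = 2 * fmax = 2 * 76901.0 = 153802.0 Hz

Step 2 — DFT bin spacing:
df = fs / N = 153802.0 / 1024 = 150.1973 Hz

150.1973 Hz


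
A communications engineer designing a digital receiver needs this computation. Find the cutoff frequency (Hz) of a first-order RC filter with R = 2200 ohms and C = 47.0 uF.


Cutoff frequency of a first-order RC filter:
fc = 1 / (2 * pi * R * C)
C = 47.0 uF = 4.7e-05 F
fc = 1 / (2 * pi * 2200 * 4.7e-05)
   = 1 / 0.64968136076237
   = 1.539216 Hz

1.539216 Hz


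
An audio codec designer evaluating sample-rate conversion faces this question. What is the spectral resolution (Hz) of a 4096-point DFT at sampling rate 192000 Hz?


DFT frequency resolution:
df = fs / N
   = 192000 / 4096
   = 46.875 Hz

46.875 Hz


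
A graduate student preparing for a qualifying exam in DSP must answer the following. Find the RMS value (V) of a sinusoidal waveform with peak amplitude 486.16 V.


RMS voltage for a sinusoidal waveform:
V_rms = V_peak / sqrt(2)
      = 486.16 / 1.414214
      = 343.767 V

343.767 V


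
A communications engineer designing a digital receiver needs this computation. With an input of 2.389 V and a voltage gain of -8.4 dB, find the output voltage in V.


Output voltage from dB gain:
V_out = V_in * 10^(gain_dB / 20)
      = 2.389 * 10^(-8.4 / 20)
      = 2.389 * 0.380189
      = 0.9083 V

0.9083 V


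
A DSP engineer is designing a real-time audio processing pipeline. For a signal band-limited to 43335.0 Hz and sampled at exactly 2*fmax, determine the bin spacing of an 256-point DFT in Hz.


Step 1 — Nyquist sampling rate:
fs = 2 * fmax = 2 * 43335.0 = 86670.0 Hz

Step 2 — DFT bin spacing:
df = fs / N = 86670.0 / 256 = 338.5547 Hz

338.5547 Hz


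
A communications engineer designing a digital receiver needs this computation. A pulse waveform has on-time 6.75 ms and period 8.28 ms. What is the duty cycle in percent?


Duty cycle as a percentage:
DC = (t_on / T) * 100
   = (6.75 / 8.28) * 100
   = 0.815217 * 100
   = 81.52 %

81.52 %


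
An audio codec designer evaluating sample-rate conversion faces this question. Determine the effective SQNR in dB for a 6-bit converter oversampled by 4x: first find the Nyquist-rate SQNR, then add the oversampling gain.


Step 1 — baseline SQNR at Nyquist:
SQNR_base = 6.02*N + 1.76
          = 6.02*6 + 1.76
          = 37.88 dB

Step 2 — oversampling processing gain:
G = 10*log10(OSR) = 10*log10(4) = 6.02 dB

Step 3 — total:
SQNR_total = 37.88 + 6.02 = 43.9 dB

Base SQNR = 37.88 dB; oversampled SQNR = 43.9 dB


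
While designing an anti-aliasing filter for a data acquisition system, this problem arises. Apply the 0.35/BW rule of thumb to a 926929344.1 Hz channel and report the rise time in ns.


Rise time from bandwidth relationship:
tr = 0.35 / BW
   = 0.35 / 926929344.1
   = 3.77590808e-10 s
   = 0.3776 ns

0.3776 ns


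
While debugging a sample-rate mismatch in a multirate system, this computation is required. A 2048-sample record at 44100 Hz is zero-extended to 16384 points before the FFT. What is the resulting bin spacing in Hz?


Frequency resolution after zero-padding:
N_padded = 2048 * 8 = 16384
df = fs / N_padded
   = 44100 / 16384
   = 2.6917 Hz

2.6917 Hz


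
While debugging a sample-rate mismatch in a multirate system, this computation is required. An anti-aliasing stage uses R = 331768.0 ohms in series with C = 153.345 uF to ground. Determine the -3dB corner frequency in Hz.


Cutoff frequency of a first-order RC filter:
fc = 1 / (2 * pi * R * C)
C = 153.345 uF = 0.000153345 F
fc = 1 / (2 * pi * 331768.0 * 0.000153345)
   = 1 / 319.65682605676
   = 0.003128 Hz

0.003128 Hz


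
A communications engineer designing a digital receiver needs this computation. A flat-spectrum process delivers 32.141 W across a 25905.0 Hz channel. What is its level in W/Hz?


Power spectral density:
PSD = P / BW
    = 32.141 / 25905.0
    = 0.00124073 W/Hz

0.00124073 W/Hz


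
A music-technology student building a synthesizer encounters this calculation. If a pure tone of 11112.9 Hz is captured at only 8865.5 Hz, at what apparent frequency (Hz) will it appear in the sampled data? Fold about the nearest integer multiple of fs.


Compute the nearest integer multiple of fs to the signal:
n = round(11112.9 / 8865.5) = 1
f_alias = |11112.9 - 1 * 8865.5|
        = |11112.9 - 8865.5|
        = 2247.4 Hz

2247.4


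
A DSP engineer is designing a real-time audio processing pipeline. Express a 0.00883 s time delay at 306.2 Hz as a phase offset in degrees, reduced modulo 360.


Phase shift from frequency and time delay:
phi = 360 * f * t_delay
    = 360 * 306.2 * 0.00883
    = 973.35 degrees
    mod 360 = 253.35 degrees

253.35 degrees


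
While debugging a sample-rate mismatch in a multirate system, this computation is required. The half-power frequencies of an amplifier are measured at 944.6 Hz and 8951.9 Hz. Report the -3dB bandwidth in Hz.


Bandwidth is the difference of -3dB frequencies:
BW = f_high - f_low
   = 8951.9 - 944.6
   = 8007.3 Hz

8007.3 Hz


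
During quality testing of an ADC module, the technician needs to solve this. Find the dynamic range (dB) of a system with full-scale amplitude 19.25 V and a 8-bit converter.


Dynamic range from full-scale to LSB:
V_min = V_max / 2^bits = 19.25 / 2^8
DR = 20 * log10(V_max / V_min)
   = 20 * log10(2^8)
   = 20 * 8 * log10(2)
   = 48.16 dB

48.16 dB


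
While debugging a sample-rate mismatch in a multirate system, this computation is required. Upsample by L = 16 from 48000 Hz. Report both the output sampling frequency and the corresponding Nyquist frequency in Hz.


Step 1 — output sample rate after interpolation by L:
fs_out = L * fs_in = 16 * 48000 = 768000 Hz

Step 2 — Nyquist frequency of the output stream:
f_Nyq = fs_out / 2 = 768000 / 2 = 384000.0 Hz

fs_out = 768000 Hz; f_Nyquist = 384000.0 Hz


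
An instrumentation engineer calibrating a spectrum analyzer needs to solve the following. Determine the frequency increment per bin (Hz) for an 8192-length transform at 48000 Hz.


DFT frequency resolution:
df = fs / N
   = 48000 / 8192
   = 5.8594 Hz

5.8594 Hz


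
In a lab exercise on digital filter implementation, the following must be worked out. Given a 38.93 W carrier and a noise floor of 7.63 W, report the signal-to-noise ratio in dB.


SNR in decibels:
SNR = 10 * log10(Ps / Pn)
    = 10 * log10(38.93 / 7.63)
    = 10 * log10(5.1022)
    = 10 * 0.7078
    = 7.08 dB

7.08 dB


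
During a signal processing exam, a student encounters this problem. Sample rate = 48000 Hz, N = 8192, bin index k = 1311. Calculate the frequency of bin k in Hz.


Frequency of DFT bin k:
f_k = k * fs / N
    = 1311 * 48000 / 8192
    = 62928000 / 8192
    = 7681.641 Hz

7681.641 Hz


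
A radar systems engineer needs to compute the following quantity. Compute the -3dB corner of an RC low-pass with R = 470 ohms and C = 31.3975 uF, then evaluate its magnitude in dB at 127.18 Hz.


Step 1 — cutoff frequency:
fc = 1 / (2*pi*R*C)
C = 31.3975 uF = 3.13975e-05 F
fc = 1 / (2*pi*470*3.13975e-05)
   = 10.7852 Hz

Step 2 — magnitude at f = 127.18 Hz:
|H(f)| = 1 / sqrt(1 + (f/fc)^2)
f/fc = 127.18 / 10.7852 = 11.792085
|H| = 1 / sqrt(1 + 139.053269) = 0.0844994
|H|_dB = 20*log10(0.0844994) = -21.46 dB

fc = 10.7852 Hz; |H(127.18 Hz)| = -21.46 dB
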